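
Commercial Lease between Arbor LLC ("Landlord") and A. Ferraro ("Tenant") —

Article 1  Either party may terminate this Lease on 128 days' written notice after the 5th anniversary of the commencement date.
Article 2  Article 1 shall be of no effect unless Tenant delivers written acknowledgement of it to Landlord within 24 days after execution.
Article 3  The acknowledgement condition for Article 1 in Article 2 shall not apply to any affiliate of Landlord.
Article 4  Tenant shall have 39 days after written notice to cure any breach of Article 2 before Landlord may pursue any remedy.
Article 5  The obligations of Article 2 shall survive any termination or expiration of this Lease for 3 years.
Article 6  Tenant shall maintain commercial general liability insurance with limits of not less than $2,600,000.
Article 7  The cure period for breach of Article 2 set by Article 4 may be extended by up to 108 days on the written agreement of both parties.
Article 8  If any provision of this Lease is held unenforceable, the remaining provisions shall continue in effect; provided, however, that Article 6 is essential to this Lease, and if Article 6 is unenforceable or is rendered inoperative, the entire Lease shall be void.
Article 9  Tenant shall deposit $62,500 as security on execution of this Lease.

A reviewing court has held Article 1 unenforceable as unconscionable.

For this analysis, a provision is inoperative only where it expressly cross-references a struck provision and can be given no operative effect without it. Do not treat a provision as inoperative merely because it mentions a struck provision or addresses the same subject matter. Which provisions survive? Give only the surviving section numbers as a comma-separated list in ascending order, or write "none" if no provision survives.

6, 8, 9

Article 1 is struck. Article 2 merely fixes the acknowledgement condition for Article 1; with Article 1 gone it has nothing to operate on and falls away. Article 3 has no operative effect of its own apart from Article 2 and is therefore inoperative. Article 4 operates only by reference to Article 2, so it falls with Article 2. Article 5 has no operative effect of its own apart from Article 2 and is therefore inoperative. Article 7 has no operative effect of its own apart from Article 4 and is therefore inoperative. Article 8 makes Article 6 an essential term, but Article 6 is unaffected, so the severability proviso in Article 8 preserves the remaining provisions. The provisions still in force are Article 6, Article 8, and Article 9.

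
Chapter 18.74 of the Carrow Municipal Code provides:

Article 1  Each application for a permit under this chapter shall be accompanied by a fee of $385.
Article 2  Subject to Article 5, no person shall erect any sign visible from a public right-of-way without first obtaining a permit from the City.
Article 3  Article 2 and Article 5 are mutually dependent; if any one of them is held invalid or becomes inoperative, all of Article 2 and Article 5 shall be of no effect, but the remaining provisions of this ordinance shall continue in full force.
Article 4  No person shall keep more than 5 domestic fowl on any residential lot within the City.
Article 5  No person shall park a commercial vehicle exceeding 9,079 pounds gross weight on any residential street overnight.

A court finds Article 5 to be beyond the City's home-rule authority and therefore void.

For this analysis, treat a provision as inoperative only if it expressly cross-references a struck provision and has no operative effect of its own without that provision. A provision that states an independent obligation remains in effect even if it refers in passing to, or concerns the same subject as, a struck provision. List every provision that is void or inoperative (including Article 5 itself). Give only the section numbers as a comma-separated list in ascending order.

2, 5

Article 5 is struck. Nothing else in the ordinance is defined by reference to Article 5. Article 3 declares Article 2 and Article 5 mutually dependent; since one of them has fallen, all of them are of no effect. That brings down Article 2 as well. The remainder continues in force under Article 3. Article 1, Article 3, and Article 4 remain in effect.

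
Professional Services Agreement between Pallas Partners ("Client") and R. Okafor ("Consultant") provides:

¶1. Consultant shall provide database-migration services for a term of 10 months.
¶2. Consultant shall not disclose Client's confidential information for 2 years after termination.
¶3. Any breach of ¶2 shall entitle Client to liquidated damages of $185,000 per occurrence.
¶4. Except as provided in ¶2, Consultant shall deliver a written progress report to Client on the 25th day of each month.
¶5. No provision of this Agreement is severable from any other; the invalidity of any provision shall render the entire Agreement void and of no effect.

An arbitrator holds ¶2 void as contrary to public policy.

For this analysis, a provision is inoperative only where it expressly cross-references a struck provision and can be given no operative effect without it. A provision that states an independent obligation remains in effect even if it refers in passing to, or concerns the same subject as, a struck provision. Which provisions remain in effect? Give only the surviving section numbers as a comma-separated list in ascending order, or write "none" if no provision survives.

¶2 is struck. ¶3 does nothing except set the liquidated-damages amount by reference to ¶2; with ¶2 gone it has no independent effect and is inoperative. ¶5 provides that the Agreement is not severable, so the invalidity of any one provision voids the entire Agreement. No provision of the Agreement survives.

none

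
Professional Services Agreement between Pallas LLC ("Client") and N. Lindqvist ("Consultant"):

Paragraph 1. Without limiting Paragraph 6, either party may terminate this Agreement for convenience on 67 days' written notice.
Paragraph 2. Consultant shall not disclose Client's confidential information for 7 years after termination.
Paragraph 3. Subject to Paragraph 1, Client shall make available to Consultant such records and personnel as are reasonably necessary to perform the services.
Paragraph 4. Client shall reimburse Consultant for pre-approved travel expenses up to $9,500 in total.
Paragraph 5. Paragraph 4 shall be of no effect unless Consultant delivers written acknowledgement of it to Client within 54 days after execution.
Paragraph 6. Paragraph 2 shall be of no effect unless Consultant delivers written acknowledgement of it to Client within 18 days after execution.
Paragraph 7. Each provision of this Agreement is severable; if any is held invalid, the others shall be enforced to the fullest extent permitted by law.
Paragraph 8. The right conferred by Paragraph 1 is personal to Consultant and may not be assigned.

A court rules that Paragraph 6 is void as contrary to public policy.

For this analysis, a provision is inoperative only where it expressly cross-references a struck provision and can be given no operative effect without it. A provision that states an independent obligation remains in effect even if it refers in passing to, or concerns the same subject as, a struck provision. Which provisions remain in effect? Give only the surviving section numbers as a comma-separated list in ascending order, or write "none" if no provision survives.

Paragraph 6 is struck. Paragraph 1 mentions Paragraph 6 but its own obligation stands independently of Paragraph 6, so Paragraph 1 is not affected. Nothing else in the Agreement is defined by reference to Paragraph 6. Paragraph 7 is a severability clause and preserves every provision that can still be given independent effect. The provisions still in force are Paragraph 1, Paragraph 2, Paragraph 3, Paragraph 4, Paragraph 5, Paragraph 7, and Paragraph 8.

1, 2, 3, 4, 5, 7, 8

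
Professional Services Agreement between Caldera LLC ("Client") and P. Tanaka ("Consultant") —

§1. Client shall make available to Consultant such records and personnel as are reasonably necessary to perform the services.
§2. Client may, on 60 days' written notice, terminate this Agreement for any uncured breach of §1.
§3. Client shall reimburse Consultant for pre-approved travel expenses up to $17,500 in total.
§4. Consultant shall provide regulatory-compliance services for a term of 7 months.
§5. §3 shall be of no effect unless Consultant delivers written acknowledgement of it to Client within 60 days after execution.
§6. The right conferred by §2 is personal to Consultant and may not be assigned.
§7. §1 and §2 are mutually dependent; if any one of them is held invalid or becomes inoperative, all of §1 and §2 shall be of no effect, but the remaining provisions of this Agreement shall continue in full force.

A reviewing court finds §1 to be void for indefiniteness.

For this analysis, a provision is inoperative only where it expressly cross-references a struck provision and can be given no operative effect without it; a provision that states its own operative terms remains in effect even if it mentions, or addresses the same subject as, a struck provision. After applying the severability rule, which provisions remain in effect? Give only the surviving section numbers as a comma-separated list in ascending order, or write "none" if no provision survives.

§1 is struck. §2 merely fixes the termination right for breach of §1; with §1 gone it has nothing to operate on and falls away. §6 merely fixes the non-assignment of §2; with §2 gone it has nothing to operate on and falls away. §7 declares §1 and §2 mutually dependent; since one of them has fallen, all of them are of no effect. The remainder continues in force under §7. The provisions still in force are §3, §4, §5, and §7.

3, 4, 5, 7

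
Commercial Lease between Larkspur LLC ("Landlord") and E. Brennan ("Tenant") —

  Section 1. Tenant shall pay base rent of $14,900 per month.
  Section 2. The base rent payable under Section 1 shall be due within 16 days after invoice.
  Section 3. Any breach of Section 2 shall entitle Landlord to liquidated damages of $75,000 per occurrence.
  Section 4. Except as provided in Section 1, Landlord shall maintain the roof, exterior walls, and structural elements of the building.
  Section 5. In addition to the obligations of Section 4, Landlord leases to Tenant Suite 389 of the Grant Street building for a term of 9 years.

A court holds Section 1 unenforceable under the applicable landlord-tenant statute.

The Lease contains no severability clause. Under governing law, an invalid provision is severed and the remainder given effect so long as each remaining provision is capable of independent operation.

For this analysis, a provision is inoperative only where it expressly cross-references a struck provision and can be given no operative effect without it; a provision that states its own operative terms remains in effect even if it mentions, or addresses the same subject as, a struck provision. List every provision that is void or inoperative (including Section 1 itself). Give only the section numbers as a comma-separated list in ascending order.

Section 1 is struck. Section 2 has no operative effect of its own apart from Section 1 and is therefore inoperative. Section 3 has no operative effect of its own apart from Section 2 and is therefore inoperative. Section 4 mentions Section 1 but its own obligation stands independently of Section 1, so Section 4 is not affected. With no severability clause, the stated default rule severs what cannot stand and enforces each remaining provision that can operate on its own. The provisions still in force are Section 4 and Section 5.

1, 2, 3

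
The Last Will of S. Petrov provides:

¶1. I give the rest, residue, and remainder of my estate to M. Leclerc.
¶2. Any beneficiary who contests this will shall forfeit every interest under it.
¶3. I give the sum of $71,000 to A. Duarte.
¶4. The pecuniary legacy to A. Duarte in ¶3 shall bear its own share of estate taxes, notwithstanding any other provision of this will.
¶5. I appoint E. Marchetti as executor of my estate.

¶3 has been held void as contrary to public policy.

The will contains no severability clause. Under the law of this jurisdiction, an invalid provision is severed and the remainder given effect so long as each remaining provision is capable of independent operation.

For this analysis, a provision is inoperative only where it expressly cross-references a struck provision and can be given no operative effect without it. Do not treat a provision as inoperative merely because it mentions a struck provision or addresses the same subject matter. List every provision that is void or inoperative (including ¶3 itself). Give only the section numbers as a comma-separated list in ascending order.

¶3 is struck. ¶4 merely fixes the tax charge on ¶3; with ¶3 gone it has nothing to operate on and falls away. Under the stated default rule, only provisions that cannot operate independently fall away; the rest are enforced. That leaves ¶1, ¶2, and ¶5 in effect.

3, 4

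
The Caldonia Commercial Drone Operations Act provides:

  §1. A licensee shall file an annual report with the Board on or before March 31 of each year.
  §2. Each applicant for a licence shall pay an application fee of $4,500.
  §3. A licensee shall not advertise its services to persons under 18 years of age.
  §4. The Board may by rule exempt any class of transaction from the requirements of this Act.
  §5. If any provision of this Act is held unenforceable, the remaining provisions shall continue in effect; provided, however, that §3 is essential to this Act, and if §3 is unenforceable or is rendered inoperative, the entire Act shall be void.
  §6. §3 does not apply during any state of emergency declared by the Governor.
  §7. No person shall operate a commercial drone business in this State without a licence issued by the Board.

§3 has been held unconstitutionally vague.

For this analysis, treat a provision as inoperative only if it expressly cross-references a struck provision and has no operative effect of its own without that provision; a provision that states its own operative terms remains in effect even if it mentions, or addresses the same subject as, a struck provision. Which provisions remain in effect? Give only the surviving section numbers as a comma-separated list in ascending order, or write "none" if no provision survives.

none

§3 is struck. §6 has no operative effect of its own apart from §3 and is therefore inoperative. §5 makes §3 an essential term, and §3 is the provision held invalid; under §5, the entire Act is therefore void. No provision of the Act survives.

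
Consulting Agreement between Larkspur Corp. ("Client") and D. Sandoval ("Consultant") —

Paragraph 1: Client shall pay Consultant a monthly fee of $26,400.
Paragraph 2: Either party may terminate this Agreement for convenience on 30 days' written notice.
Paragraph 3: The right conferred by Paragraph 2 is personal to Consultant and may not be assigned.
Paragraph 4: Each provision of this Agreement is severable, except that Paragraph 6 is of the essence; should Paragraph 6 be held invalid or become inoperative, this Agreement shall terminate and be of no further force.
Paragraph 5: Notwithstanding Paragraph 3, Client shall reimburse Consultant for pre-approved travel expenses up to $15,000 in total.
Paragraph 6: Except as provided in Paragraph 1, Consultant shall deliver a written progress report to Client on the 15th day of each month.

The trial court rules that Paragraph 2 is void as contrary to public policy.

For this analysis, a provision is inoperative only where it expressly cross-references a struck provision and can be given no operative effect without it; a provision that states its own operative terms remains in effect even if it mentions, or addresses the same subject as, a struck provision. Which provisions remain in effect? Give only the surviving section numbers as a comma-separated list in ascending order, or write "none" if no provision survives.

1, 4, 5, 6

Paragraph 2 is struck. Paragraph 3 has no operative effect of its own apart from Paragraph 2 and is therefore inoperative. Paragraph 5 mentions Paragraph 3 but its own obligation stands independently of Paragraph 3, so Paragraph 5 is not affected. Paragraph 4 makes Paragraph 6 an essential term, but Paragraph 6 is unaffected, so the severability proviso in Paragraph 4 preserves the remaining provisions. Paragraph 1, Paragraph 4, Paragraph 5, and Paragraph 6 remain in effect.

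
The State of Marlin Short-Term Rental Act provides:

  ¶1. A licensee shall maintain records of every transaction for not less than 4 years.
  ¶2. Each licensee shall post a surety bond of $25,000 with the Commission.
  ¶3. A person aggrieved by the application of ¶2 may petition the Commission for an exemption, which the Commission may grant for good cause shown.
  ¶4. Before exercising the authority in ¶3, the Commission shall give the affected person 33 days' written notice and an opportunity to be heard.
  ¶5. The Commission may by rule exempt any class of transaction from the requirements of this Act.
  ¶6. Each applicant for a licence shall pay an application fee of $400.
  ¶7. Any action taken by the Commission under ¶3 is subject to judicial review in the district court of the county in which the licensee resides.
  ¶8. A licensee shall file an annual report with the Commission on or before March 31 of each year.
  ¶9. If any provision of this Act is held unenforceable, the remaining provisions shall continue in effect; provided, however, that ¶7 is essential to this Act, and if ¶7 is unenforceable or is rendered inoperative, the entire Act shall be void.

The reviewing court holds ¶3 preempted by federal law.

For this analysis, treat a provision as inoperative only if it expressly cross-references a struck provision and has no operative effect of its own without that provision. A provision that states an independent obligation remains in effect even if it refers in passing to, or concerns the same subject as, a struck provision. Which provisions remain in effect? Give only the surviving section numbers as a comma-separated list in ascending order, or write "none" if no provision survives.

¶3 is struck. ¶4 operates only by reference to ¶3, so it falls with ¶3. ¶7 has no operative effect of its own apart from ¶3 and is therefore inoperative. ¶9 makes ¶7 an essential term, and ¶7 has been rendered inoperative by the cascade; under ¶9, the entire Act is therefore void. No provision of the Act survives.

none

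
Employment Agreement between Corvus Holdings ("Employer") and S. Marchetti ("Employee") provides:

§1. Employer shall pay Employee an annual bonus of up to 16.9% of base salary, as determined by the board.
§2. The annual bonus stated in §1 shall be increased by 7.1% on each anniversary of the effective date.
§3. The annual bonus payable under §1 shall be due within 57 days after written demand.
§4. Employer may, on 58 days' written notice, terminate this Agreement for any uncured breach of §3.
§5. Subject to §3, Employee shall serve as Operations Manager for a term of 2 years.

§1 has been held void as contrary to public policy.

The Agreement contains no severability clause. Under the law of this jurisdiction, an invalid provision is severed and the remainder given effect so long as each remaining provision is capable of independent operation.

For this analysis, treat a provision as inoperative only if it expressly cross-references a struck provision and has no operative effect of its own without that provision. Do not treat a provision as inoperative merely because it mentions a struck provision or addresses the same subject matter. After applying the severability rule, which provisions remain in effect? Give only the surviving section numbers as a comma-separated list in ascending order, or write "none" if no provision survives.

§1 is struck. §2 operates only by reference to §1, so it falls with §1. §3 does nothing except set the payment deadline for the annual bonus by reference to §1; with §1 gone it has no independent effect and is inoperative. §4 operates only by reference to §3, so it falls with §3. Although §5 refers to §3, its operative terms do not depend on §3, so it remains in effect. With no severability clause, the stated default rule severs what cannot stand and enforces each remaining provision that can operate on its own. Only §5 remains in effect.

5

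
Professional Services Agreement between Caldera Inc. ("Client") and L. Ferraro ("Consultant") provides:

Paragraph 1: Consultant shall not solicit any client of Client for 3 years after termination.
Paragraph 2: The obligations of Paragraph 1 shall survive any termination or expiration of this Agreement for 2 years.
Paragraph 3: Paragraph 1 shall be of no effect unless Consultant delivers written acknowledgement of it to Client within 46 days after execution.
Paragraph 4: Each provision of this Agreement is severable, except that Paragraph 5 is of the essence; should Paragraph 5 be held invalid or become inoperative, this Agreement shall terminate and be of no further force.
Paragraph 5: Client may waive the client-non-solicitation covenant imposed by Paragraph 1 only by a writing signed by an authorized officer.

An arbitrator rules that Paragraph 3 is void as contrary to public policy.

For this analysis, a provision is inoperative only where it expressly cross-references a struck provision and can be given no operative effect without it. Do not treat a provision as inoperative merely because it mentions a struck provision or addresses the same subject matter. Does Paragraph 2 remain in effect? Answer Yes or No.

Paragraph 3 is struck. No other provision's operative terms depend on Paragraph 3. Paragraph 4 makes Paragraph 5 an essential term, but Paragraph 5 is unaffected, so the severability proviso in Paragraph 4 preserves the remaining provisions. The provisions still in force are Paragraph 1, Paragraph 2, Paragraph 4, and Paragraph 5. Paragraph 2 is among the surviving provisions, so the answer is yes.

Yes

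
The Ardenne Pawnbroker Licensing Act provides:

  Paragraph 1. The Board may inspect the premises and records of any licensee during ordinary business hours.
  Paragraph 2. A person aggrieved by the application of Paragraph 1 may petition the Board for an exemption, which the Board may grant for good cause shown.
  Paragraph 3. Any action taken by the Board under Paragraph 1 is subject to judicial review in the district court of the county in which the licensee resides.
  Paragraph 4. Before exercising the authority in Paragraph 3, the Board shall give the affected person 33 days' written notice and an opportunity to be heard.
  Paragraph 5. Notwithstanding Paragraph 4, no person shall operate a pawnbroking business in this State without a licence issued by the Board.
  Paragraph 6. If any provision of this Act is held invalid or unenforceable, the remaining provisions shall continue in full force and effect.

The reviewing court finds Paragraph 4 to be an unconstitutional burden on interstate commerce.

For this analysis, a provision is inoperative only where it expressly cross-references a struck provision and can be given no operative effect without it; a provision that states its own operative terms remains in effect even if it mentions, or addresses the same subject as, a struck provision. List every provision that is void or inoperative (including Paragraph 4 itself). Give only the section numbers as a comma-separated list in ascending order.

Paragraph 4 is struck. Paragraph 5 mentions Paragraph 4 but its own obligation stands independently of Paragraph 4, so Paragraph 5 is not affected. No other provision's operative terms depend on Paragraph 4. Under the severability clause in Paragraph 6, the remaining provisions continue in force. That leaves Paragraph 1, Paragraph 2, Paragraph 3, Paragraph 5, and Paragraph 6 in effect.

4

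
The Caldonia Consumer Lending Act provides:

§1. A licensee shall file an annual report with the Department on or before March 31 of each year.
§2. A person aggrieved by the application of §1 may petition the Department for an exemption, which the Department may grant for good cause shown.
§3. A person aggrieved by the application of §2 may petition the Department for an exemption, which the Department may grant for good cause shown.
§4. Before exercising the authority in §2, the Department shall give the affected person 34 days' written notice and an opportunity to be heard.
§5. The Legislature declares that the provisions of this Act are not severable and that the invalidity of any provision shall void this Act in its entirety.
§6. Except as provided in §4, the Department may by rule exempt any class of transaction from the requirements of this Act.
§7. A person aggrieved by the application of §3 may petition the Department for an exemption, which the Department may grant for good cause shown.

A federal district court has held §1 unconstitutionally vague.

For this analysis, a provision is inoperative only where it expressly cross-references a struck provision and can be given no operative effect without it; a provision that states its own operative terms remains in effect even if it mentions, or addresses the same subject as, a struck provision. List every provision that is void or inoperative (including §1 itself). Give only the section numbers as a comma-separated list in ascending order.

§1 is struck. §2 merely fixes the exemption procedure for §1; with §1 gone it has nothing to operate on and falls away. §3 operates only by reference to §2, so it falls with §2. §4 has no operative effect of its own apart from §2 and is therefore inoperative. §7 merely fixes the exemption procedure for §3; with §3 gone it has nothing to operate on and falls away. §5 provides that the Act is not severable, so the invalidity of any one provision voids the entire Act. No provision of the Act survives.

1, 2, 3, 4, 5, 6, 7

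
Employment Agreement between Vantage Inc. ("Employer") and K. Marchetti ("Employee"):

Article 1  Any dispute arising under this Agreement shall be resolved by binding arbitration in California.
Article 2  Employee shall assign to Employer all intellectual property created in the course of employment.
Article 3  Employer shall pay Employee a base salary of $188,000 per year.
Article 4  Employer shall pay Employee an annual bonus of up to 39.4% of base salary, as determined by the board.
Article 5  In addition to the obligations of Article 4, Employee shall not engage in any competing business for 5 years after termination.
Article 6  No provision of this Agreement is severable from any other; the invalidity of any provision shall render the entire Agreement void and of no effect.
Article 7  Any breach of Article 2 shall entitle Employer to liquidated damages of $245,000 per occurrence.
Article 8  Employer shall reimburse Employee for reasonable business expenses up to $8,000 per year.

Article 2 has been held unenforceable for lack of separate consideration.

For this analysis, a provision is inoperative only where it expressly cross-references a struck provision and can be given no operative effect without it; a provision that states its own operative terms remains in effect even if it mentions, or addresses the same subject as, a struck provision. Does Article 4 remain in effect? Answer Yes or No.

Article 2 is struck. Article 7 has no operative effect of its own apart from Article 2 and is therefore inoperative. Article 6 provides that the Agreement is not severable, so the invalidity of any one provision voids the entire Agreement. No provision of the Agreement survives. Article 4 is among the inoperative provisions, so the answer is no.

No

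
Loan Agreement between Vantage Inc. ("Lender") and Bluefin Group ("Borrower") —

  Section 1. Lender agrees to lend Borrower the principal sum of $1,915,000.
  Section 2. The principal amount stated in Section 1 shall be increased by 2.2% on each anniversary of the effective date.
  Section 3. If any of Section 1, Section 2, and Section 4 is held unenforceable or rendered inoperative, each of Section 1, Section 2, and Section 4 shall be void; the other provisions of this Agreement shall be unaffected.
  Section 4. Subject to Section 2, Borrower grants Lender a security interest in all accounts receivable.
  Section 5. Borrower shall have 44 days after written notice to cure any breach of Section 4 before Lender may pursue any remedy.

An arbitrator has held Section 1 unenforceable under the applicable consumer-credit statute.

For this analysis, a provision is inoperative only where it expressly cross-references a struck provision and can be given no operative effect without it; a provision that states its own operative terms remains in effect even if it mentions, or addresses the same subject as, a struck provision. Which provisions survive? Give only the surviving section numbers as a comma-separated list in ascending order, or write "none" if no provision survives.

3

Section 1 is struck. Section 2 has no operative effect of its own apart from Section 1 and is therefore inoperative. Section 3 declares Section 1, Section 2, and Section 4 mutually dependent; since one of them has fallen, all of them are of no effect. That brings down Section 4 as well. Section 5 in turn depends solely on a provision now struck and likewise falls. The remainder continues in force under Section 3. Only Section 3 remains in effect.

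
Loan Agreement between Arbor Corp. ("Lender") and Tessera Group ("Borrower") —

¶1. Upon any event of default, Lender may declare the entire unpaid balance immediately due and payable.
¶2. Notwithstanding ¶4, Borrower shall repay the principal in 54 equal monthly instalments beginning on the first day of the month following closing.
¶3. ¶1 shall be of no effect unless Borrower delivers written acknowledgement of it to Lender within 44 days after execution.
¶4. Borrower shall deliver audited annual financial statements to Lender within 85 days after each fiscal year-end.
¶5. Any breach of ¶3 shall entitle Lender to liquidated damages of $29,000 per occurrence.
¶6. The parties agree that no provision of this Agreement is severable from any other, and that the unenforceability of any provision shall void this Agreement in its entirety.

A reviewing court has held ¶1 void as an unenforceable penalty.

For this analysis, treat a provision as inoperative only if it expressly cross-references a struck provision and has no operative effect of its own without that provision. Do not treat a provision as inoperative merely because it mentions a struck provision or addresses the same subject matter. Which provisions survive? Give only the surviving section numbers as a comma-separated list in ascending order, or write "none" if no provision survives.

¶1 is struck. The only function of ¶3 is the acknowledgement condition for ¶1, so it cannot stand once ¶1 is removed. ¶5 operates only by reference to ¶3, so it falls with ¶3. ¶6 provides that the Agreement is not severable, so the invalidity of any one provision voids the entire Agreement. No provision of the Agreement survives.

none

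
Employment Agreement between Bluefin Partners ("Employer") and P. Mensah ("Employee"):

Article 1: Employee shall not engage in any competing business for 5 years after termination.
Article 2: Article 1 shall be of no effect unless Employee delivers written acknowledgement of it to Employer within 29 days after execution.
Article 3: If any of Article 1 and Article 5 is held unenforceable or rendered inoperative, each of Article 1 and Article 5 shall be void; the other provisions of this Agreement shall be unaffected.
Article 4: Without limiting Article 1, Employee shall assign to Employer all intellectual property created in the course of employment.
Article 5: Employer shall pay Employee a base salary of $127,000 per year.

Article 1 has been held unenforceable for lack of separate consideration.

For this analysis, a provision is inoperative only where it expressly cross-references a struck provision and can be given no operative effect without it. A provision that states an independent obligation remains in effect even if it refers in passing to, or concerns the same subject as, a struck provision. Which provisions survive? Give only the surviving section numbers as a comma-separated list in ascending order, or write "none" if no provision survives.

Article 1 is struck. Article 2 merely fixes the acknowledgement condition for Article 1; with Article 1 gone it has nothing to operate on and falls away. Article 4 mentions Article 1 but its own obligation stands independently of Article 1, so Article 4 is not affected. Article 3 declares Article 1 and Article 5 mutually dependent; since one of them has fallen, all of them are of no effect. That brings down Article 5 as well. The remainder continues in force under Article 3. Article 3 and Article 4 remain in effect.

3, 4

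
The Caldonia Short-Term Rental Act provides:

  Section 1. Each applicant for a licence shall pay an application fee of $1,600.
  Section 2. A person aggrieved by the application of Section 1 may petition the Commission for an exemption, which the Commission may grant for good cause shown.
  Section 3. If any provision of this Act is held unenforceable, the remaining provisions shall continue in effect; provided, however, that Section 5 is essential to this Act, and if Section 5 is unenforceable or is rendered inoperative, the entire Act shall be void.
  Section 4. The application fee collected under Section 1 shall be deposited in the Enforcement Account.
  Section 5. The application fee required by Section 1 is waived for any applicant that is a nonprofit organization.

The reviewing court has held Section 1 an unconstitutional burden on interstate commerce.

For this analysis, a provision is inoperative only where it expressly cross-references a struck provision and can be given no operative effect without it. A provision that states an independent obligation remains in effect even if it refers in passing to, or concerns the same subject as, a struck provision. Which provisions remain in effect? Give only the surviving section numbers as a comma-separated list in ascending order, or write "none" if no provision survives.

none

Section 1 is struck. The only function of Section 2 is the exemption procedure for Section 1, so it cannot stand once Section 1 is removed. The whole of Section 4 is the disposition of the application fee, defined by reference to Section 1, so Section 4 cannot stand once Section 1 is removed. The whole of Section 5 is the nonprofit waiver of the application fee, defined by reference to Section 1, so Section 5 cannot stand once Section 1 is removed. Section 3 makes Section 5 an essential term, and Section 5 has been rendered inoperative by the cascade; under Section 3, the entire Act is therefore void. No provision of the Act survives.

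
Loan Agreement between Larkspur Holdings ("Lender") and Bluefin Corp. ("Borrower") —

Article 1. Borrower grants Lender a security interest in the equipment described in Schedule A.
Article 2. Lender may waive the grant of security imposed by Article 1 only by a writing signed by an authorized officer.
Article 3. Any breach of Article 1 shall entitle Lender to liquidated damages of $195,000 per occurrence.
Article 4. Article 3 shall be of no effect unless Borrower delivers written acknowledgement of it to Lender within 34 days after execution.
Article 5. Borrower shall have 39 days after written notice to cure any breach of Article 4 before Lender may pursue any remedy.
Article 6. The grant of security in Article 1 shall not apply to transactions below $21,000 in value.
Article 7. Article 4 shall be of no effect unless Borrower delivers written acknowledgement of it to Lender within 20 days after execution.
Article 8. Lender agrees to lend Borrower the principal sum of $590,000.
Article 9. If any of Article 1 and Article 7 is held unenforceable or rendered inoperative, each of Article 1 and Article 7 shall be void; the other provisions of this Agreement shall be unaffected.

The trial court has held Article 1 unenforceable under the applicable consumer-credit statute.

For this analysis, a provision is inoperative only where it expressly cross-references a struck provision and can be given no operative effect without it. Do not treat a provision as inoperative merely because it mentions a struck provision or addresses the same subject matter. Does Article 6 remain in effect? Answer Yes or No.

Article 1 is struck. Article 2 merely fixes the waiver condition for Article 1; with Article 1 gone it has nothing to operate on and falls away. The whole of Article 3 is the liquidated-damages amount, defined by reference to Article 1, so Article 3 cannot stand once Article 1 is removed. The whole of Article 6 is the carve-out from the grant of security, defined by reference to Article 1, so Article 6 cannot stand once Article 1 is removed. Article 4 merely fixes the acknowledgement condition for Article 3; with Article 3 gone it has nothing to operate on and falls away. The only function of Article 5 is the cure period for breach of Article 4, so it cannot stand once Article 4 is removed. The only function of Article 7 is the acknowledgement condition for Article 4, so it cannot stand once Article 4 is removed. Article 9 declares Article 1 and Article 7 mutually dependent; since one of them has fallen, all of them are of no effect. The remainder continues in force under Article 9. That leaves Article 8 and Article 9 in effect. Article 6 is among the inoperative provisions, so the answer is no.

No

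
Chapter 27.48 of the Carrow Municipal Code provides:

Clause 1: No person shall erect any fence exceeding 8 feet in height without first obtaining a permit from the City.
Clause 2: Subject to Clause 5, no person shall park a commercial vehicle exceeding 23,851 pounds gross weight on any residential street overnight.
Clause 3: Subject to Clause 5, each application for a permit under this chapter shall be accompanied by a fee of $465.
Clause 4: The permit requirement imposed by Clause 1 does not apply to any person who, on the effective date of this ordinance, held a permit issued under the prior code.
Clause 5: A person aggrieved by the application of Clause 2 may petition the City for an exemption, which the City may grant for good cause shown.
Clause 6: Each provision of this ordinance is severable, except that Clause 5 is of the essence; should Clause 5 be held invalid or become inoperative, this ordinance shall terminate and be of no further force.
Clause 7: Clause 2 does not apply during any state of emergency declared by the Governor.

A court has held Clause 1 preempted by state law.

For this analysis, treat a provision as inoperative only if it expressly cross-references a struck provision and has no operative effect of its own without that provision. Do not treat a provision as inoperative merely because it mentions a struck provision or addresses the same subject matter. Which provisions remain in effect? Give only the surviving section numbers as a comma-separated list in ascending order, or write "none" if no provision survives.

Clause 1 is struck. Clause 4 has no operative effect of its own apart from Clause 1 and is therefore inoperative. Clause 6 makes Clause 5 an essential term, but Clause 5 is unaffected, so the severability proviso in Clause 6 preserves the remaining provisions. Clause 2, Clause 3, Clause 5, Clause 6, and Clause 7 remain in effect.

2, 3, 5, 6, 7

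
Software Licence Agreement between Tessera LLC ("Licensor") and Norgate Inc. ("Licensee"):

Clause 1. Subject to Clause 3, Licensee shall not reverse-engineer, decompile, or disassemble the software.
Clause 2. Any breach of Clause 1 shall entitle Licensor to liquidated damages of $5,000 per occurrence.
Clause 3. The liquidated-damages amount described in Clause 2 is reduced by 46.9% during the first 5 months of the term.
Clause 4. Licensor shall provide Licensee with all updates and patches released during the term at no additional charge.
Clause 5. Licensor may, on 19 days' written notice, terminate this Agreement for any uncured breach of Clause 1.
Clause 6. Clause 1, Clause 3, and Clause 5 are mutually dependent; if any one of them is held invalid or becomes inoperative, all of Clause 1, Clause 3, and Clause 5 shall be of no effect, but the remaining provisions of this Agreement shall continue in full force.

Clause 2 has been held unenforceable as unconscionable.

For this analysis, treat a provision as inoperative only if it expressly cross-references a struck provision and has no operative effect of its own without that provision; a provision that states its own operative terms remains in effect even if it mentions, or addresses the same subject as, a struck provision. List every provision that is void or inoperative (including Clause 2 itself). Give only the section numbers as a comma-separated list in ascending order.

Clause 2 is struck. Clause 3 has no operative effect of its own apart from Clause 2 and is therefore inoperative. Clause 6 declares Clause 1, Clause 3, and Clause 5 mutually dependent; since one of them has fallen, all of them are of no effect. That brings down Clause 1 and Clause 5 as well. The remainder continues in force under Clause 6. That leaves Clause 4 and Clause 6 in effect.

1, 2, 3, 5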